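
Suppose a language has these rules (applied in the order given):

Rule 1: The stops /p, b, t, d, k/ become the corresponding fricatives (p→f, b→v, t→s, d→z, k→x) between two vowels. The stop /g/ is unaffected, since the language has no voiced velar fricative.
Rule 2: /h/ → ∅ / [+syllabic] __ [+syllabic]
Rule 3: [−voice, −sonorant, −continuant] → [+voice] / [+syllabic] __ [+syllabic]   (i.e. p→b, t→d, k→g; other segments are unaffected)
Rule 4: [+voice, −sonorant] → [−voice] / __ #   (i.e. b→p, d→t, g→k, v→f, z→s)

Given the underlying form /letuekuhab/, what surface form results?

lesuexuap

Rule 1 (intervocalic spirantization): /t/ is a stop between vowels /e/ and /u/, so it spirantizes to the fricative [s]. /k/ is a stop between vowels /e/ and /u/, so it spirantizes to the fricative [x]. /letuekuhab/ → lesuexuhab.
Rule 2 (intervocalic h-deletion): /h/ occurs between vowels /u/ and /a/, so it deletes. /lesuexuhab/ → lesuexuab.
Rule 3 (intervocalic voicing): no segment meets the environment; /lesuexuab/ is unchanged.
Rule 4 (final devoicing): /b/ is a voiced obstruent in word-final position, so it devoices to [p]. /lesuexuab/ → lesuexuap.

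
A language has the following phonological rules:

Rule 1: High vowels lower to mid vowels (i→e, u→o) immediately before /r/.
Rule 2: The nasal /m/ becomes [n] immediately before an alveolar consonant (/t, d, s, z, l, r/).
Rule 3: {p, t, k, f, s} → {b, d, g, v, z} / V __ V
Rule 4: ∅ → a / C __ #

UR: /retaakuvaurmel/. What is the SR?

Rule 1 (pre-rhotic lowering): /u/ is a high vowel immediately before /r/, so it lowers to [o]. /retaakuvaurmel/ → retaakuvaormel.
Rule 2 (nasal place assimilation): no segment meets the environment; /retaakuvaormel/ is unchanged.
Rule 3 (intervocalic voicing): /t/ is a voiceless obstruent between vowels /e/ and /a/, so it voices to [d]. /k/ is a voiceless obstruent between vowels /a/ and /u/, so it voices to [g]. /retaakuvaormel/ → redaaguvaormel.
Rule 4 (final a-epenthesis): the form ends in the consonant /l/, so [a] is inserted word-finally. /redaaguvaormel/ → redaaguvaormela.

redaaguvaormela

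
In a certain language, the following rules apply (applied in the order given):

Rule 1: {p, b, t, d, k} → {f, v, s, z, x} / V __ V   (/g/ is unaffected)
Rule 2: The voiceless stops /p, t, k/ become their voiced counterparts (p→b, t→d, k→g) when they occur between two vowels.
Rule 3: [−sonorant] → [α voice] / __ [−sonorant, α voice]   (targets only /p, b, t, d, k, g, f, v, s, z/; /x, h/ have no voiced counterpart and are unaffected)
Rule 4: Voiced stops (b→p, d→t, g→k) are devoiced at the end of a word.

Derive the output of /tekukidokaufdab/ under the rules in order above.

Rule 1 (intervocalic spirantization): /k/ is a stop between vowels /e/ and /u/, so it spirantizes to the fricative [x]. /k/ is a stop between vowels /u/ and /i/, so it spirantizes to the fricative [x]. /d/ is a stop between vowels /i/ and /o/, so it spirantizes to the fricative [z]. /k/ is a stop between vowels /o/ and /a/, so it spirantizes to the fricative [x]. /tekukidokaufdab/ → texuxizoxaufdab.
Rule 2 (intervocalic voicing): no segment meets the environment; /texuxizoxaufdab/ is unchanged.
Rule 3 (regressive voicing assimilation): /f/ precedes the voiced obstruent /d/, so it voices to [v] by assimilation. /texuxizoxaufdab/ → texuxizoxauvdab.
Rule 4 (final devoicing): /b/ is a voiced stop in word-final position, so it devoices to [p]. /texuxizoxauvdab/ → texuxizoxauvdap.

texuxizoxauvdap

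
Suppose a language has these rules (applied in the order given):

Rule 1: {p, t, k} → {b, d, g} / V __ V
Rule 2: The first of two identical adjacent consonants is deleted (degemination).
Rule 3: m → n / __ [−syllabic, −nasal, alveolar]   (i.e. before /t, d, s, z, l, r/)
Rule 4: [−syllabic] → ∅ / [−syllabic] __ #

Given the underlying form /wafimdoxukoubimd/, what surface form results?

wafindoxugoubin

Rule 1 (intervocalic voicing): /k/ is a voiceless stop between vowels /u/ and /o/, so it voices to [g]. /wafimdoxukoubimd/ → wafimdoxugoubimd.
Rule 2 (degemination): no segment meets the environment; /wafimdoxugoubimd/ is unchanged.
Rule 3 (nasal place assimilation): /m/ precedes the alveolar consonant /d/, so it assimilates in place to [n]. /m/ precedes the alveolar consonant /d/, so it assimilates in place to [n]. /wafimdoxugoubimd/ → wafindoxugoubind.
Rule 4 (final cluster simplification): /d/ is the second consonant of a word-final cluster /nd/, so it deletes. /wafindoxugoubind/ → wafindoxugoubin.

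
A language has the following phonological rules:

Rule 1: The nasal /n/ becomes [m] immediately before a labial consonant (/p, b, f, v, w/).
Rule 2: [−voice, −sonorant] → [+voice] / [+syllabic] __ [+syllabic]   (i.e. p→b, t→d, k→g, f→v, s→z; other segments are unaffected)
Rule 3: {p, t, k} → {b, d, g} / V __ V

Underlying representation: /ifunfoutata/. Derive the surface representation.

Rule 1 (nasal place assimilation): /n/ precedes the labial consonant /f/, so it assimilates in place to [m]. /ifunfoutata/ → ifumfoutata.
Rule 2 (intervocalic voicing): /f/ is a voiceless obstruent between vowels /i/ and /u/, so it voices to [v]. /t/ is a voiceless obstruent between vowels /u/ and /a/, so it voices to [d]. /t/ is a voiceless obstruent between vowels /a/ and /a/, so it voices to [d]. /ifumfoutata/ → ivumfoudada.
Rule 3 (intervocalic voicing): no segment meets the environment; /ivumfoudada/ is unchanged.

ivumfoudada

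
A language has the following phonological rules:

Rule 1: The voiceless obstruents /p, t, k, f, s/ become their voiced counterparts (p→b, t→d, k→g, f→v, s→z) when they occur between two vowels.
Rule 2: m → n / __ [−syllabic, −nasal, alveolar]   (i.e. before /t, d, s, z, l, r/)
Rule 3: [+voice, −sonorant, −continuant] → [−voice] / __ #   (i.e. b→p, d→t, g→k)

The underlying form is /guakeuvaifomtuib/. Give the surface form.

Rule 1 (intervocalic voicing): /k/ is a voiceless obstruent between vowels /a/ and /e/, so it voices to [g]. /f/ is a voiceless obstruent between vowels /i/ and /o/, so it voices to [v]. /guakeuvaifomtuib/ → guageuvaivomtuib.
Rule 2 (nasal place assimilation): /m/ precedes the alveolar consonant /t/, so it assimilates in place to [n]. /guageuvaivomtuib/ → guageuvaivontuib.
Rule 3 (final devoicing): /b/ is a voiced stop in word-final position, so it devoices to [p]. /guageuvaivontuib/ → guageuvaivontuip.

guageuvaivontuip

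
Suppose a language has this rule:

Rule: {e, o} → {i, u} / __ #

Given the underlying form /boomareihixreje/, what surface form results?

boomareihixreji

/e/ is a mid vowel in word-final position, so it raises to [i].
The other instances of /o/, /e/ do not occur in the required environment and remain unchanged.
Surface form: [boomareihixreji].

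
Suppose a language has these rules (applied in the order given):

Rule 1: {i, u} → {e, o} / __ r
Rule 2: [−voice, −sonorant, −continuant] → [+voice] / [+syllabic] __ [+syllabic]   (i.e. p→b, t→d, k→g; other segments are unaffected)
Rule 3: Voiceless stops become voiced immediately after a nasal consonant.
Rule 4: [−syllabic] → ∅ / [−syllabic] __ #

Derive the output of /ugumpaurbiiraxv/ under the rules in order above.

Rule 1 (pre-rhotic lowering): /u/ is a high vowel immediately before /r/, so it lowers to [o]. /i/ is a high vowel immediately before /r/, so it lowers to [e]. /ugumpaurbiiraxv/ → ugumpaorbieraxv.
Rule 2 (intervocalic voicing): no segment meets the environment; /ugumpaorbieraxv/ is unchanged.
Rule 3 (post-nasal voicing): /p/ is a voiceless stop immediately after the nasal /m/, so it voices to [b]. /ugumpaorbieraxv/ → ugumbaorbieraxv.
Rule 4 (final cluster simplification): /v/ is the second consonant of a word-final cluster /xv/, so it deletes. /ugumbaorbieraxv/ → ugumbaorbierax.

ugumbaorbierax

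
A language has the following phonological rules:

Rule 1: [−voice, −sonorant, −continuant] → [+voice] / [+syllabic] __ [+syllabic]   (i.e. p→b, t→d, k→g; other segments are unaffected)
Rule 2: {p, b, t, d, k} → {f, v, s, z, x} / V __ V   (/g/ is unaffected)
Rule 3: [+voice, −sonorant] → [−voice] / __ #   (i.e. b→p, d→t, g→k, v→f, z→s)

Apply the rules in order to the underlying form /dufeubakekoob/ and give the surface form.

Rule 1 (intervocalic voicing): /k/ is a voiceless stop between vowels /a/ and /e/, so it voices to [g]. /k/ is a voiceless stop between vowels /e/ and /o/, so it voices to [g]. /dufeubakekoob/ → dufeubagegoob.
Rule 2 (intervocalic spirantization): /b/ is a stop between vowels /u/ and /a/, so it spirantizes to the fricative [v]. /dufeubagegoob/ → dufeuvagegoob.
Rule 3 (final devoicing): /b/ is a voiced obstruent in word-final position, so it devoices to [p]. /dufeuvagegoob/ → dufeuvagegoop.

dufeuvagegoop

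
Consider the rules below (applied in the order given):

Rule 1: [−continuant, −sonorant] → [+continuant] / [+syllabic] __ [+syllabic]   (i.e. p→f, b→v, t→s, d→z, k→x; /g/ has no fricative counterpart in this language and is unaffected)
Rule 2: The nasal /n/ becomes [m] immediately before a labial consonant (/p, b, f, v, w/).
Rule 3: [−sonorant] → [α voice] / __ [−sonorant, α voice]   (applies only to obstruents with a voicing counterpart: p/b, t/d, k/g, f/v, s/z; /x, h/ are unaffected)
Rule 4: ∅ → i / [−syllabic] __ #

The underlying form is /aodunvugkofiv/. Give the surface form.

aozumvukkofivi

Rule 1 (intervocalic spirantization): /d/ is a stop between vowels /o/ and /u/, so it spirantizes to the fricative [z]. /aodunvugkofiv/ → aozunvugkofiv.
Rule 2 (nasal place assimilation): /n/ precedes the labial consonant /v/, so it assimilates in place to [m]. /aozunvugkofiv/ → aozumvugkofiv.
Rule 3 (regressive voicing assimilation): /g/ precedes the voiceless obstruent /k/, so it devoices to [k] by assimilation. /aozumvugkofiv/ → aozumvukkofiv.
Rule 4 (final i-epenthesis): the form ends in the consonant /v/, so [i] is inserted word-finally. /aozumvukkofiv/ → aozumvukkofivi.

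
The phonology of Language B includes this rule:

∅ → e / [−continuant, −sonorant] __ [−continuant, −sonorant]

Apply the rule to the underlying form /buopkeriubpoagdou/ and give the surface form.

buopekeriubepoagedou

/p/ and /k/ form a stop–stop cluster, so [e] is inserted between them.
/b/ and /p/ form a stop–stop cluster, so [e] is inserted between them.
/g/ and /d/ form a stop–stop cluster, so [e] is inserted between them.
Surface form: [buopekeriubepoagedou].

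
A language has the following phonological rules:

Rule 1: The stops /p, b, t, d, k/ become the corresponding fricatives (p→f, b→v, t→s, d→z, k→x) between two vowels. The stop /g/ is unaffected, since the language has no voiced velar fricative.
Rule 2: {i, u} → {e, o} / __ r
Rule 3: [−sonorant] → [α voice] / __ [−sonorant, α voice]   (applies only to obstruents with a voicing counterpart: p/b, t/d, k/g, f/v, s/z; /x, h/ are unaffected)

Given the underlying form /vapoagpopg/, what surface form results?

vafoakpobg

Rule 1 (intervocalic spirantization): /p/ is a stop between vowels /a/ and /o/, so it spirantizes to the fricative [f]. /vapoagpopg/ → vafoagpopg.
Rule 2 (pre-rhotic lowering): no segment meets the environment; /vafoagpopg/ is unchanged.
Rule 3 (regressive voicing assimilation): /g/ precedes the voiceless obstruent /p/, so it devoices to [k] by assimilation. /p/ precedes the voiced obstruent /g/, so it voices to [b] by assimilation. /vafoagpopg/ → vafoakpobg.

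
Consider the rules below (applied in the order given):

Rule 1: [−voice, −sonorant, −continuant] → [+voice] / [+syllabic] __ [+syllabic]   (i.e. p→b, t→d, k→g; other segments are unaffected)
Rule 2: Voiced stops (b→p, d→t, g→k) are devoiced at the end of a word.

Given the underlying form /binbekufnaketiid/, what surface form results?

Rule 1 (intervocalic voicing): /k/ is a voiceless stop between vowels /e/ and /u/, so it voices to [g]. /k/ is a voiceless stop between vowels /a/ and /e/, so it voices to [g]. /t/ is a voiceless stop between vowels /e/ and /i/, so it voices to [d]. /binbekufnaketiid/ → binbegufnagediid.
Rule 2 (final devoicing): /d/ is a voiced stop in word-final position, so it devoices to [t]. /binbegufnagediid/ → binbegufnagediit.

binbegufnagediit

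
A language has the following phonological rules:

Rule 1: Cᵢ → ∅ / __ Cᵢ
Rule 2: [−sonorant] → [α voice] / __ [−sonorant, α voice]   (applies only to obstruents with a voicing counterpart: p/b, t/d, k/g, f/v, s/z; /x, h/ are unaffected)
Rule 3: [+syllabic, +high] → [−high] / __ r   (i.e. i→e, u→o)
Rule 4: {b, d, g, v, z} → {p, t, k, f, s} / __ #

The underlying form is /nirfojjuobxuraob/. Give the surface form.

nerfojuopxoraop

Rule 1 (degemination): /jj/ is a geminate; the first /j/ deletes. /nirfojjuobxuraob/ → nirfojuobxuraob.
Rule 2 (regressive voicing assimilation): /b/ precedes the voiceless obstruent /x/, so it devoices to [p] by assimilation. /nirfojuobxuraob/ → nirfojuopxuraob.
Rule 3 (pre-rhotic lowering): /i/ is a high vowel immediately before /r/, so it lowers to [e]. /u/ is a high vowel immediately before /r/, so it lowers to [o]. /nirfojuopxuraob/ → nerfojuopxoraob.
Rule 4 (final devoicing): /b/ is a voiced obstruent in word-final position, so it devoices to [p]. /nerfojuopxoraob/ → nerfojuopxoraop.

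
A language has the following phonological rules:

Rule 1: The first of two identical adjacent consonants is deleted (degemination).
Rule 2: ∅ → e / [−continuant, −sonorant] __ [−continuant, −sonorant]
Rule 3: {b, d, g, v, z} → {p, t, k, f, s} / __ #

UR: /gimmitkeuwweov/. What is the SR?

Rule 1 (degemination): /mm/ is a geminate; the first /m/ deletes. /ww/ is a geminate; the first /w/ deletes. /gimmitkeuwweov/ → gimitkeuweov.
Rule 2 (stop-cluster e-epenthesis): /t/ and /k/ form a stop–stop cluster, so [e] is inserted between them. /gimitkeuweov/ → gimitekeuweov.
Rule 3 (final devoicing): /v/ is a voiced obstruent in word-final position, so it devoices to [f]. /gimitekeuweov/ → gimitekeuweof.

gimitekeuweof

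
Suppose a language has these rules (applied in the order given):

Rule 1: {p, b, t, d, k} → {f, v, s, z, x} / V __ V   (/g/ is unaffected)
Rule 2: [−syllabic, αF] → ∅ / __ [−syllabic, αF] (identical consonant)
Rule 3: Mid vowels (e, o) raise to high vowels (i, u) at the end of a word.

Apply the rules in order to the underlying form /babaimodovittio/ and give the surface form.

bavaimozovitiu

Rule 1 (intervocalic spirantization): /b/ is a stop between vowels /a/ and /a/, so it spirantizes to the fricative [v]. /d/ is a stop between vowels /o/ and /o/, so it spirantizes to the fricative [z]. /babaimodovittio/ → bavaimozovittio.
Rule 2 (degemination): /tt/ is a geminate; the first /t/ deletes. /bavaimozovittio/ → bavaimozovitio.
Rule 3 (final vowel raising): /o/ is a mid vowel in word-final position, so it raises to [u]. /bavaimozovitio/ → bavaimozovitiu.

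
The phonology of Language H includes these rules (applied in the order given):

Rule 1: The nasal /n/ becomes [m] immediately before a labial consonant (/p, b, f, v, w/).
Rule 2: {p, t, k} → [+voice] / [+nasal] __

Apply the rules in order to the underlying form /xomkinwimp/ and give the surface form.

xomgimwimb

Rule 1 (nasal place assimilation): /n/ precedes the labial consonant /w/, so it assimilates in place to [m]. /xomkinwimp/ → xomkimwimp.
Rule 2 (post-nasal voicing): /k/ is a voiceless stop immediately after the nasal /m/, so it voices to [g]. /p/ is a voiceless stop immediately after the nasal /m/, so it voices to [b]. /xomkimwimp/ → xomgimwimb.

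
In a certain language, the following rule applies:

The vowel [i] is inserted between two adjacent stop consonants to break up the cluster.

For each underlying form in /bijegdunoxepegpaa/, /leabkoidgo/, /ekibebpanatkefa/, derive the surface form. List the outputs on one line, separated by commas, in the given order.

/bijegdunoxepegpaa/: /g/ and /d/ form a stop–stop cluster, so [i] is inserted between them. /g/ and /p/ form a stop–stop cluster, so [i] is inserted between them. → [bijegidunoxepegipaa].
/leabkoidgo/: /b/ and /k/ form a stop–stop cluster, so [i] is inserted between them. /d/ and /g/ form a stop–stop cluster, so [i] is inserted between them. → [leabikoidigo].
/ekibebpanatkefa/: /b/ and /p/ form a stop–stop cluster, so [i] is inserted between them. /t/ and /k/ form a stop–stop cluster, so [i] is inserted between them. → [ekibebipanatikefa].

bijegidunoxepegipaa, leabikoidigo, ekibebipanatikefa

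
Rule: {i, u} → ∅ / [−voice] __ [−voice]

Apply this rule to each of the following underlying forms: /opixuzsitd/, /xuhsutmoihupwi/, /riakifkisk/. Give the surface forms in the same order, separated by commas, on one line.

opxuzstd, xhstmoihpwi, riakfksk

/opixuzsitd/: /i/ is a high vowel flanked by voiceless consonants /p/ and /x/, so it deletes. /i/ is a high vowel flanked by voiceless consonants /s/ and /t/, so it deletes. → [opxuzstd].
/xuhsutmoihupwi/: /u/ is a high vowel flanked by voiceless consonants /x/ and /h/, so it deletes. /u/ is a high vowel flanked by voiceless consonants /s/ and /t/, so it deletes. /u/ is a high vowel flanked by voiceless consonants /h/ and /p/, so it deletes. → [xhstmoihpwi].
/riakifkisk/: /i/ is a high vowel flanked by voiceless consonants /k/ and /f/, so it deletes. /i/ is a high vowel flanked by voiceless consonants /k/ and /s/, so it deletes. → [riakfksk].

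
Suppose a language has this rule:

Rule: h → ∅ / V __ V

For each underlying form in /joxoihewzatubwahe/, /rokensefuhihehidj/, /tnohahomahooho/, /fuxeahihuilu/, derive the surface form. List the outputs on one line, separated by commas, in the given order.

joxoiewzatubwae, rokensefuieidj, tnoaomaooo, fuxeaiuilu

/joxoihewzatubwahe/: /h/ occurs between vowels /i/ and /e/, so it deletes. /h/ occurs between vowels /a/ and /e/, so it deletes. → [joxoiewzatubwae].
/rokensefuhihehidj/: /h/ occurs between vowels /u/ and /i/, so it deletes. /h/ occurs between vowels /i/ and /e/, so it deletes. /h/ occurs between vowels /e/ and /i/, so it deletes. → [rokensefuieidj].
/tnohahomahooho/: /h/ occurs between vowels /o/ and /a/, so it deletes. /h/ occurs between vowels /a/ and /o/, so it deletes. /h/ occurs between vowels /a/ and /o/, so it deletes. /h/ occurs between vowels /o/ and /o/, so it deletes. → [tnoaomaooo].
/fuxeahihuilu/: /h/ occurs between vowels /a/ and /i/, so it deletes. /h/ occurs between vowels /i/ and /u/, so it deletes. → [fuxeaiuilu].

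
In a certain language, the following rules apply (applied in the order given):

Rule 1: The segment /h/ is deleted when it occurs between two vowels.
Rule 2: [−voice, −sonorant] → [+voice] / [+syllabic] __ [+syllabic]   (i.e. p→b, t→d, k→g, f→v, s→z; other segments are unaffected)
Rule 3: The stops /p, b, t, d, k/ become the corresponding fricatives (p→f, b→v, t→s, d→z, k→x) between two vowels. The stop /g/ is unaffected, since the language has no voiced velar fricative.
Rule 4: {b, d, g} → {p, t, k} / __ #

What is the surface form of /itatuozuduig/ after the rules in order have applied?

Rule 1 (intervocalic h-deletion): no segment meets the environment; /itatuozuduig/ is unchanged.
Rule 2 (intervocalic voicing): /t/ is a voiceless obstruent between vowels /i/ and /a/, so it voices to [d]. /t/ is a voiceless obstruent between vowels /a/ and /u/, so it voices to [d]. /itatuozuduig/ → idaduozuduig.
Rule 3 (intervocalic spirantization): /d/ is a stop between vowels /i/ and /a/, so it spirantizes to the fricative [z]. /d/ is a stop between vowels /a/ and /u/, so it spirantizes to the fricative [z]. /d/ is a stop between vowels /u/ and /u/, so it spirantizes to the fricative [z]. /idaduozuduig/ → izazuozuzuig.
Rule 4 (final devoicing): /g/ is a voiced stop in word-final position, so it devoices to [k]. /izazuozuzuig/ → izazuozuzuik.

izazuozuzuik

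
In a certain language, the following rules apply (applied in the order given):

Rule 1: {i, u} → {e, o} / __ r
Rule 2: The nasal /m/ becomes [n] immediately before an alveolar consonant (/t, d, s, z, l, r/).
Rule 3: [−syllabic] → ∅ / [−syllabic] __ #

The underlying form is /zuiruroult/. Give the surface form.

Rule 1 (pre-rhotic lowering): /i/ is a high vowel immediately before /r/, so it lowers to [e]. /u/ is a high vowel immediately before /r/, so it lowers to [o]. /zuiruroult/ → zueroroult.
Rule 2 (nasal place assimilation): no segment meets the environment; /zueroroult/ is unchanged.
Rule 3 (final cluster simplification): /t/ is the second consonant of a word-final cluster /lt/, so it deletes. /zueroroult/ → zueroroul.

zueroroul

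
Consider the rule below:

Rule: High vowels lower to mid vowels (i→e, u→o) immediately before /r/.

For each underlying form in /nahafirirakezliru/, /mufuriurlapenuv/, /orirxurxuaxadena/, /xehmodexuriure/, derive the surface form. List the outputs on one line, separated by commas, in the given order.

nahafererakezleru, muforiorlapenuv, orerxorxuaxadena, xehmodexoriore

/nahafirirakezliru/: /i/ is a high vowel immediately before /r/, so it lowers to [e]. /i/ is a high vowel immediately before /r/, so it lowers to [e]. /i/ is a high vowel immediately before /r/, so it lowers to [e]. → [nahafererakezleru].
/mufuriurlapenuv/: /u/ is a high vowel immediately before /r/, so it lowers to [o]. /u/ is a high vowel immediately before /r/, so it lowers to [o]. → [muforiorlapenuv].
/orirxurxuaxadena/: /i/ is a high vowel immediately before /r/, so it lowers to [e]. /u/ is a high vowel immediately before /r/, so it lowers to [o]. → [orerxorxuaxadena].
/xehmodexuriure/: /u/ is a high vowel immediately before /r/, so it lowers to [o]. /u/ is a high vowel immediately before /r/, so it lowers to [o]. → [xehmodexoriore].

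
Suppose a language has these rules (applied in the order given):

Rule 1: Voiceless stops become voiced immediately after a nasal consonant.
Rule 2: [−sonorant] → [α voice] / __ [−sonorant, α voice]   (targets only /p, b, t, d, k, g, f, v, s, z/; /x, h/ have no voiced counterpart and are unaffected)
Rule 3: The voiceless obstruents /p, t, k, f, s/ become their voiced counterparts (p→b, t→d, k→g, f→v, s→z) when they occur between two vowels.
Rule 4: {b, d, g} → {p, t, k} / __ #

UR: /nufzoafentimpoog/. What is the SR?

nuvzoavendimbook

Rule 1 (post-nasal voicing): /t/ is a voiceless stop immediately after the nasal /n/, so it voices to [d]. /p/ is a voiceless stop immediately after the nasal /m/, so it voices to [b]. /nufzoafentimpoog/ → nufzoafendimboog.
Rule 2 (regressive voicing assimilation): /f/ precedes the voiced obstruent /z/, so it voices to [v] by assimilation. /nufzoafendimboog/ → nuvzoafendimboog.
Rule 3 (intervocalic voicing): /f/ is a voiceless obstruent between vowels /a/ and /e/, so it voices to [v]. /nuvzoafendimboog/ → nuvzoavendimboog.
Rule 4 (final devoicing): /g/ is a voiced stop in word-final position, so it devoices to [k]. /nuvzoavendimboog/ → nuvzoavendimbook.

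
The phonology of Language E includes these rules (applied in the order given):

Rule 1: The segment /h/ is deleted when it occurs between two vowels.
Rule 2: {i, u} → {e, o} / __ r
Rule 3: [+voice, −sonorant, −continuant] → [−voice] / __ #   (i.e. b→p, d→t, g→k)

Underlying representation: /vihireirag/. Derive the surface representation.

Rule 1 (intervocalic h-deletion): /h/ occurs between vowels /i/ and /i/, so it deletes. /vihireirag/ → viireirag.
Rule 2 (pre-rhotic lowering): /i/ is a high vowel immediately before /r/, so it lowers to [e]. /i/ is a high vowel immediately before /r/, so it lowers to [e]. /viireirag/ → viereerag.
Rule 3 (final devoicing): /g/ is a voiced stop in word-final position, so it devoices to [k]. /viereerag/ → viereerak.

viereerak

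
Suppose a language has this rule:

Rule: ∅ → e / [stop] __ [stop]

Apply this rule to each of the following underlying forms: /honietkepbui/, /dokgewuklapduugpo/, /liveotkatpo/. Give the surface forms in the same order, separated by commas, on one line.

honietekepebui, dokegewuklapeduugepo, liveotekatepo

/honietkepbui/: /t/ and /k/ form a stop–stop cluster, so [e] is inserted between them. /p/ and /b/ form a stop–stop cluster, so [e] is inserted between them. → [honietekepebui].
/dokgewuklapduugpo/: /k/ and /g/ form a stop–stop cluster, so [e] is inserted between them. /p/ and /d/ form a stop–stop cluster, so [e] is inserted between them. /g/ and /p/ form a stop–stop cluster, so [e] is inserted between them. → [dokegewuklapeduugepo].
/liveotkatpo/: /t/ and /k/ form a stop–stop cluster, so [e] is inserted between them. /t/ and /p/ form a stop–stop cluster, so [e] is inserted between them. → [liveotekatepo].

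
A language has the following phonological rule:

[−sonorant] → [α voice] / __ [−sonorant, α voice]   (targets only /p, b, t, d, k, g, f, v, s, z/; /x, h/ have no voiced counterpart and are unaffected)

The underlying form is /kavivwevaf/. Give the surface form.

No segment of /kavivwevaf/ meets the structural description of the rule, so the form surfaces unchanged.

kavivwevaf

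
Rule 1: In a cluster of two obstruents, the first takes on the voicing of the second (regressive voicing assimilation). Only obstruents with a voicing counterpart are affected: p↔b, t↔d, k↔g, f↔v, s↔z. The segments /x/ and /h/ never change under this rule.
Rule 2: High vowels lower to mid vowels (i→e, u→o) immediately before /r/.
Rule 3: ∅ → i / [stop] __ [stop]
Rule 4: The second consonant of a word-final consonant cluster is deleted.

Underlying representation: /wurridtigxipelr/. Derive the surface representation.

Rule 1 (regressive voicing assimilation): /d/ precedes the voiceless obstruent /t/, so it devoices to [t] by assimilation. /g/ precedes the voiceless obstruent /x/, so it devoices to [k] by assimilation. /wurridtigxipelr/ → wurrittikxipelr.
Rule 2 (pre-rhotic lowering): /u/ is a high vowel immediately before /r/, so it lowers to [o]. /wurrittikxipelr/ → worrittikxipelr.
Rule 3 (stop-cluster i-epenthesis): /t/ and /t/ form a stop–stop cluster, so [i] is inserted between them. /worrittikxipelr/ → worrititikxipelr.
Rule 4 (final cluster simplification): /r/ is the second consonant of a word-final cluster /lr/, so it deletes. /worrititikxipelr/ → worrititikxipel.

worrititikxipel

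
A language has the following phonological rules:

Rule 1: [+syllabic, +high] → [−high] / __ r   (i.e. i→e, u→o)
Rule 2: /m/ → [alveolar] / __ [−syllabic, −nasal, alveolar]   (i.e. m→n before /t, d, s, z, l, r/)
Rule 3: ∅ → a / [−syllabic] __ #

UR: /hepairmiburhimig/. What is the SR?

hepaermiborhimiga

Rule 1 (pre-rhotic lowering): /i/ is a high vowel immediately before /r/, so it lowers to [e]. /u/ is a high vowel immediately before /r/, so it lowers to [o]. /hepairmiburhimig/ → hepaermiborhimig.
Rule 2 (nasal place assimilation): no segment meets the environment; /hepaermiborhimig/ is unchanged.
Rule 3 (final a-epenthesis): the form ends in the consonant /g/, so [a] is inserted word-finally. /hepaermiborhimig/ → hepaermiborhimiga.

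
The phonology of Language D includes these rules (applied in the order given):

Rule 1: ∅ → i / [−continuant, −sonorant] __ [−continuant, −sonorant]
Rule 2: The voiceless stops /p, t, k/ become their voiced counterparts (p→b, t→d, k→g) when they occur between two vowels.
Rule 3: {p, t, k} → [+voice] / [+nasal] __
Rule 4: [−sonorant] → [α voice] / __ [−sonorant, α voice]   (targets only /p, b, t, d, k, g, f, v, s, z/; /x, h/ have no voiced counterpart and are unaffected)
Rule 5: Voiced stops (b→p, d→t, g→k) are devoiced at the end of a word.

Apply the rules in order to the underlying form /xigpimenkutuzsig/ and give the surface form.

Rule 1 (stop-cluster i-epenthesis): /g/ and /p/ form a stop–stop cluster, so [i] is inserted between them. /xigpimenkutuzsig/ → xigipimenkutuzsig.
Rule 2 (intervocalic voicing): /p/ is a voiceless stop between vowels /i/ and /i/, so it voices to [b]. /t/ is a voiceless stop between vowels /u/ and /u/, so it voices to [d]. /xigipimenkutuzsig/ → xigibimenkuduzsig.
Rule 3 (post-nasal voicing): /k/ is a voiceless stop immediately after the nasal /n/, so it voices to [g]. /xigibimenkuduzsig/ → xigibimenguduzsig.
Rule 4 (regressive voicing assimilation): /z/ precedes the voiceless obstruent /s/, so it devoices to [s] by assimilation. /xigibimenguduzsig/ → xigibimengudussig.
Rule 5 (final devoicing): /g/ is a voiced stop in word-final position, so it devoices to [k]. /xigibimengudussig/ → xigibimengudussik.

xigibimengudussik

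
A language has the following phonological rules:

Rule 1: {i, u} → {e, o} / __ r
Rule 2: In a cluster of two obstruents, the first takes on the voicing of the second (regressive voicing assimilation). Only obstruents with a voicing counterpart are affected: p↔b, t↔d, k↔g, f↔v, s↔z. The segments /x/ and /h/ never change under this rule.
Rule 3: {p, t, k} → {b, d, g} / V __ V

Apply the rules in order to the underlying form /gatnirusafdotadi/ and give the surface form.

gatnerusavdodadi

Rule 1 (pre-rhotic lowering): /i/ is a high vowel immediately before /r/, so it lowers to [e]. /gatnirusafdotadi/ → gatnerusafdotadi.
Rule 2 (regressive voicing assimilation): /f/ precedes the voiced obstruent /d/, so it voices to [v] by assimilation. /gatnerusafdotadi/ → gatnerusavdotadi.
Rule 3 (intervocalic voicing): /t/ is a voiceless stop between vowels /o/ and /a/, so it voices to [d]. /gatnerusavdotadi/ → gatnerusavdodadi.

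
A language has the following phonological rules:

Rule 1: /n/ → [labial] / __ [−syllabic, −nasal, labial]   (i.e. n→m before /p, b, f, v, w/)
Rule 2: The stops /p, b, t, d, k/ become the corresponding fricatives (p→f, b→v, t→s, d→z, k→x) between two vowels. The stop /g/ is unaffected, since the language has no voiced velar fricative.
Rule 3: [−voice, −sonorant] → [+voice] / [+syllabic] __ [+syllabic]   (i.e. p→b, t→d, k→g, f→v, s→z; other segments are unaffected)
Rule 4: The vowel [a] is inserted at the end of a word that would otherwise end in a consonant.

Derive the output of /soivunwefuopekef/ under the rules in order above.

Rule 1 (nasal place assimilation): /n/ precedes the labial consonant /w/, so it assimilates in place to [m]. /soivunwefuopekef/ → soivumwefuopekef.
Rule 2 (intervocalic spirantization): /p/ is a stop between vowels /o/ and /e/, so it spirantizes to the fricative [f]. /k/ is a stop between vowels /e/ and /e/, so it spirantizes to the fricative [x]. /soivumwefuopekef/ → soivumwefuofexef.
Rule 3 (intervocalic voicing): /f/ is a voiceless obstruent between vowels /e/ and /u/, so it voices to [v]. /f/ is a voiceless obstruent between vowels /o/ and /e/, so it voices to [v]. /soivumwefuofexef/ → soivumwevuovexef.
Rule 4 (final a-epenthesis): the form ends in the consonant /f/, so [a] is inserted word-finally. /soivumwevuovexef/ → soivumwevuovexefa.

soivumwevuovexefa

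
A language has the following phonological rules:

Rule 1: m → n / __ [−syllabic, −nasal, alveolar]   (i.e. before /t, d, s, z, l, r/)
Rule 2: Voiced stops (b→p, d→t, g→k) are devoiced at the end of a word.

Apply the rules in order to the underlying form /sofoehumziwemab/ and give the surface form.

Rule 1 (nasal place assimilation): /m/ precedes the alveolar consonant /z/, so it assimilates in place to [n]. /sofoehumziwemab/ → sofoehunziwemab.
Rule 2 (final devoicing): /b/ is a voiced stop in word-final position, so it devoices to [p]. /sofoehunziwemab/ → sofoehunziwemap.

sofoehunziwemap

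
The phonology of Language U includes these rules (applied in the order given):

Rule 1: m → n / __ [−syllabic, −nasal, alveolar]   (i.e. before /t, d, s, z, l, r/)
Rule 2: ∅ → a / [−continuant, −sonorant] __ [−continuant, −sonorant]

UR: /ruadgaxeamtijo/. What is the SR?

ruadagaxeantijo

Rule 1 (nasal place assimilation): /m/ precedes the alveolar consonant /t/, so it assimilates in place to [n]. /ruadgaxeamtijo/ → ruadgaxeantijo.
Rule 2 (stop-cluster a-epenthesis): /d/ and /g/ form a stop–stop cluster, so [a] is inserted between them. /ruadgaxeantijo/ → ruadagaxeantijo.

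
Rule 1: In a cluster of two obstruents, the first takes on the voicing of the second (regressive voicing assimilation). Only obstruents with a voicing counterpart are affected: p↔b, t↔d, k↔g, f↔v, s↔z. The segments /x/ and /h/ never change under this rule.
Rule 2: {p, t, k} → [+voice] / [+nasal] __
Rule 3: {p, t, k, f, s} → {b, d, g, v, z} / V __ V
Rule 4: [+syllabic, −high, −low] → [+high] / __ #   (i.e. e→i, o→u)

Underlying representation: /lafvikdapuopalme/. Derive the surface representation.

Rule 1 (regressive voicing assimilation): /f/ precedes the voiced obstruent /v/, so it voices to [v] by assimilation. /k/ precedes the voiced obstruent /d/, so it voices to [g] by assimilation. /lafvikdapuopalme/ → lavvigdapuopalme.
Rule 2 (post-nasal voicing): no segment meets the environment; /lavvigdapuopalme/ is unchanged.
Rule 3 (intervocalic voicing): /p/ is a voiceless obstruent between vowels /a/ and /u/, so it voices to [b]. /p/ is a voiceless obstruent between vowels /o/ and /a/, so it voices to [b]. /lavvigdapuopalme/ → lavvigdabuobalme.
Rule 4 (final vowel raising): /e/ is a mid vowel in word-final position, so it raises to [i]. /lavvigdabuobalme/ → lavvigdabuobalmi.

lavvigdabuobalmi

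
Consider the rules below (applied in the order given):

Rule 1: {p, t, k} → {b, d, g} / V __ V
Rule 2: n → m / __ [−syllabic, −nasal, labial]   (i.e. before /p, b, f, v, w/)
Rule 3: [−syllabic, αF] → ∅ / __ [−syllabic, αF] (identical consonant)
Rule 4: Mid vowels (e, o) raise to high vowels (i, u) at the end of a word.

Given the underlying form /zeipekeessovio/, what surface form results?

zeibegeesoviu

Rule 1 (intervocalic voicing): /p/ is a voiceless stop between vowels /i/ and /e/, so it voices to [b]. /k/ is a voiceless stop between vowels /e/ and /e/, so it voices to [g]. /zeipekeessovio/ → zeibegeessovio.
Rule 2 (nasal place assimilation): no segment meets the environment; /zeibegeessovio/ is unchanged.
Rule 3 (degemination): /ss/ is a geminate; the first /s/ deletes. /zeibegeessovio/ → zeibegeesovio.
Rule 4 (final vowel raising): /o/ is a mid vowel in word-final position, so it raises to [u]. /zeibegeesovio/ → zeibegeesoviu.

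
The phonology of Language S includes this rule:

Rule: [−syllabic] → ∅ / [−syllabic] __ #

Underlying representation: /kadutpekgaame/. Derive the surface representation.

kadutpekgaame

No segment of /kadutpekgaame/ meets the structural description of the rule, so the form surfaces unchanged.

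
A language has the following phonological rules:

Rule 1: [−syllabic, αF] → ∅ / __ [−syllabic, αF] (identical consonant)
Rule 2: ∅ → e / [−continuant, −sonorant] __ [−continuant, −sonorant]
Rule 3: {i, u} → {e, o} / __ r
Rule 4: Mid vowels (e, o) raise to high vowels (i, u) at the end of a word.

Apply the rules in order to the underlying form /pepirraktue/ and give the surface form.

peperaketui

Rule 1 (degemination): /rr/ is a geminate; the first /r/ deletes. /pepirraktue/ → pepiraktue.
Rule 2 (stop-cluster e-epenthesis): /k/ and /t/ form a stop–stop cluster, so [e] is inserted between them. /pepiraktue/ → pepiraketue.
Rule 3 (pre-rhotic lowering): /i/ is a high vowel immediately before /r/, so it lowers to [e]. /pepiraketue/ → peperaketue.
Rule 4 (final vowel raising): /e/ is a mid vowel in word-final position, so it raises to [i]. /peperaketue/ → peperaketui.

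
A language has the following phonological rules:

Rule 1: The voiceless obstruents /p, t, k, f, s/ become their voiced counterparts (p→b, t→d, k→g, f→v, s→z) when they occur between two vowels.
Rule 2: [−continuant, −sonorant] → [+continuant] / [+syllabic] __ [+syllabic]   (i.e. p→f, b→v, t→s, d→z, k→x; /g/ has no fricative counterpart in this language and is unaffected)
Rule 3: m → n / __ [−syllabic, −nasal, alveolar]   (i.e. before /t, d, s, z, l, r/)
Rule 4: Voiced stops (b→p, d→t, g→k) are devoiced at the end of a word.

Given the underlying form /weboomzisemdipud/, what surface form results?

Rule 1 (intervocalic voicing): /s/ is a voiceless obstruent between vowels /i/ and /e/, so it voices to [z]. /p/ is a voiceless obstruent between vowels /i/ and /u/, so it voices to [b]. /weboomzisemdipud/ → weboomzizemdibud.
Rule 2 (intervocalic spirantization): /b/ is a stop between vowels /e/ and /o/, so it spirantizes to the fricative [v]. /b/ is a stop between vowels /i/ and /u/, so it spirantizes to the fricative [v]. /weboomzizemdibud/ → wevoomzizemdivud.
Rule 3 (nasal place assimilation): /m/ precedes the alveolar consonant /z/, so it assimilates in place to [n]. /m/ precedes the alveolar consonant /d/, so it assimilates in place to [n]. /wevoomzizemdivud/ → wevoonzizendivud.
Rule 4 (final devoicing): /d/ is a voiced stop in word-final position, so it devoices to [t]. /wevoonzizendivud/ → wevoonzizendivut.

wevoonzizendivut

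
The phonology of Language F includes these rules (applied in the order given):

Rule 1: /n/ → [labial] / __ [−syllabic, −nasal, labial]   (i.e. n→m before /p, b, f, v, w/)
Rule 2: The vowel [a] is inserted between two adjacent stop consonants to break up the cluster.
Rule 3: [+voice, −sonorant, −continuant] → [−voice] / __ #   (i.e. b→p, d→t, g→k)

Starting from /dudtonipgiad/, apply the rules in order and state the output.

Rule 1 (nasal place assimilation): no segment meets the environment; /dudtonipgiad/ is unchanged.
Rule 2 (stop-cluster a-epenthesis): /d/ and /t/ form a stop–stop cluster, so [a] is inserted between them. /p/ and /g/ form a stop–stop cluster, so [a] is inserted between them. /dudtonipgiad/ → dudatonipagiad.
Rule 3 (final devoicing): /d/ is a voiced stop in word-final position, so it devoices to [t]. /dudatonipagiad/ → dudatonipagiat.

dudatonipagiat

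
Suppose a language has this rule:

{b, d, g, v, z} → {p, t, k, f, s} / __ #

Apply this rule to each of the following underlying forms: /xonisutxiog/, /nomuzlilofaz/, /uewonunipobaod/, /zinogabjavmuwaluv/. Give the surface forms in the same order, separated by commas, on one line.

/xonisutxiog/: /g/ is a voiced obstruent in word-final position, so it devoices to [k]. → [xonisutxiok].
/nomuzlilofaz/: /z/ is a voiced obstruent in word-final position, so it devoices to [s]. → [nomuzlilofas].
/uewonunipobaod/: /d/ is a voiced obstruent in word-final position, so it devoices to [t]. → [uewonunipobaot].
/zinogabjavmuwaluv/: /v/ is a voiced obstruent in word-final position, so it devoices to [f]. → [zinogabjavmuwaluf].

xonisutxiok, nomuzlilofas, uewonunipobaot, zinogabjavmuwaluf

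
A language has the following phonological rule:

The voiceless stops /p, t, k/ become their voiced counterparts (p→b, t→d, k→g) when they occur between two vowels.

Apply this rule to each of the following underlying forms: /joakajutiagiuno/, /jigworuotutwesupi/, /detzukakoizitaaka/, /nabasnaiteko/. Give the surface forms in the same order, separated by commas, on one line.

/joakajutiagiuno/: /k/ is a voiceless stop between vowels /a/ and /a/, so it voices to [g]. /t/ is a voiceless stop between vowels /u/ and /i/, so it voices to [d]. → [joagajudiagiuno].
/jigworuotutwesupi/: /t/ is a voiceless stop between vowels /o/ and /u/, so it voices to [d]. /p/ is a voiceless stop between vowels /u/ and /i/, so it voices to [b]. → [jigworuodutwesubi].
/detzukakoizitaaka/: /k/ is a voiceless stop between vowels /u/ and /a/, so it voices to [g]. /k/ is a voiceless stop between vowels /a/ and /o/, so it voices to [g]. /t/ is a voiceless stop between vowels /i/ and /a/, so it voices to [d]. /k/ is a voiceless stop between vowels /a/ and /a/, so it voices to [g]. → [detzugagoizidaaga].
/nabasnaiteko/: /t/ is a voiceless stop between vowels /i/ and /e/, so it voices to [d]. /k/ is a voiceless stop between vowels /e/ and /o/, so it voices to [g]. → [nabasnaidego].

joagajudiagiuno, jigworuodutwesubi, detzugagoizidaaga, nabasnaidego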